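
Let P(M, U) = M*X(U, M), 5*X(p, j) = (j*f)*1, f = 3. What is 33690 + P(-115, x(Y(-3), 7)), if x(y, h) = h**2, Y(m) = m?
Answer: 41625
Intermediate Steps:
X(p, j) = 3*j/5 (X(p, j) = ((j*3)*1)/5 = ((3*j)*1)/5 = (3*j)/5 = 3*j/5)
P(M, U) = 3*M**2/5 (P(M, U) = M*(3*M/5) = 3*M**2/5)
33690 + P(-115, x(Y(-3), 7)) = 33690 + (3/5)*(-115)**2 = 33690 + (3/5)*13225 = 33690 + 7935 = 41625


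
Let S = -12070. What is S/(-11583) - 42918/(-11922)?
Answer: 106836289/23015421 ≈ 4.6419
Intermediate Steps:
S/(-11583) - 42918/(-11922) = -12070/(-11583) - 42918/(-11922) = -12070*(-1/11583) - 42918*(-1/11922) = 12070/11583 + 7153/1987 = 106836289/23015421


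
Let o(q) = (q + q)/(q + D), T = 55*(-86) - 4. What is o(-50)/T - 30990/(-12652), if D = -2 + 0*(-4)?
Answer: 238358785/97328673 ≈ 2.4490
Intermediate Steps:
T = -4734 (T = -4730 - 4 = -4734)
D = -2 (D = -2 + 0 = -2)
o(q) = 2*q/(-2 + q) (o(q) = (q + q)/(q - 2) = (2*q)/(-2 + q) = 2*q/(-2 + q))
o(-50)/T - 30990/(-12652) = (2*(-50)/(-2 - 50))/(-4734) - 30990/(-12652) = (2*(-50)/(-52))*(-1/4734) - 30990*(-1/12652) = (2*(-50)*(-1/52))*(-1/4734) + 15495/6326 = (25/13)*(-1/4734) + 15495/6326 = -25/61542 + 15495/6326 = 238358785/97328673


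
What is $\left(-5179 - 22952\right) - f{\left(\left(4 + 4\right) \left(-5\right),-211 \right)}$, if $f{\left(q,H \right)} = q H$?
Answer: $-36571$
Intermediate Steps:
$f{\left(q,H \right)} = H q$
$\left(-5179 - 22952\right) - f{\left(\left(4 + 4\right) \left(-5\right),-211 \right)} = \left(-5179 - 22952\right) - - 211 \left(4 + 4\right) \left(-5\right) = -28131 - - 211 \cdot 8 \left(-5\right) = -28131 - \left(-211\right) \left(-40\right) = -28131 - 8440 = -36571$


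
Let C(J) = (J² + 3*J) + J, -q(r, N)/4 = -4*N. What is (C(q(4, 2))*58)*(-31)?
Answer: -2071296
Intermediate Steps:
q(r, N) = 16*N (q(r, N) = -(-16)*1*N = -(-16)*N = 16*N)
C(J) = J² + 4*J
(C(q(4, 2))*58)*(-31) = (((16*2)*(4 + 16*2))*58)*(-31) = ((32*(4 + 32))*58)*(-31) = ((32*36)*58)*(-31) = (1152*58)*(-31) = 66816*(-31) = -2071296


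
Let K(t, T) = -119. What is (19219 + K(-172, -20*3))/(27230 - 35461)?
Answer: -19100/8231 ≈ -2.3205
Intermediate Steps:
(19219 + K(-172, -20*3))/(27230 - 35461) = (19219 - 119)/(27230 - 35461) = 19100/(-8231) = 19100*(-1/8231) = -19100/8231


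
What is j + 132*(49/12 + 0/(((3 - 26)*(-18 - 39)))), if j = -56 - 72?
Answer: 411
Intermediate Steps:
j = -128
j + 132*(49/12 + 0/(((3 - 26)*(-18 - 39)))) = -128 + 132*(49/12 + 0/(((3 - 26)*(-18 - 39)))) = -128 + 132*(49*(1/12) + 0/((-23*(-57)))) = -128 + 132*(49/12 + 0/1311) = -128 + 132*(49/12 + 0*(1/1311)) = -128 + 132*(49/12 + 0) = -128 + 132*(49/12) = -128 + 539 = 411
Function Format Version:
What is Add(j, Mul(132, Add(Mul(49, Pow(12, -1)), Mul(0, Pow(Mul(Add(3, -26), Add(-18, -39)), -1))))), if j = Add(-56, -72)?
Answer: 411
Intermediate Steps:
j = -128
Add(j, Mul(132, Add(Mul(49, Pow(12, -1)), Mul(0, Pow(Mul(Add(3, -26), Add(-18, -39)), -1))))) = Add(-128, Mul(132, Add(Mul(49, Pow(12, -1)), Mul(0, Pow(Mul(Add(3, -26), Add(-18, -39)), -1))))) = Add(-128, Mul(132, Add(Mul(49, Rational(1, 12)), Mul(0, Pow(Mul(-23, -57), -1))))) = Add(-128, Mul(132, Add(Rational(49, 12), Mul(0, Pow(1311, -1))))) = Add(-128, Mul(132, Add(Rational(49, 12), Mul(0, Rational(1, 1311))))) = Add(-128, Mul(132, Add(Rational(49, 12), 0))) = Add(-128, Mul(132, Rational(49, 12))) = Add(-128, 539) = 411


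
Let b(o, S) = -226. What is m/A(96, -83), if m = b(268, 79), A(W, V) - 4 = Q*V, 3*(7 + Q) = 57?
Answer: 113/496 ≈ 0.22782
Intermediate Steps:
Q = 12 (Q = -7 + (1/3)*57 = -7 + 19 = 12)
A(W, V) = 4 + 12*V
m = -226
m/A(96, -83) = -226/(4 + 12*(-83)) = -226/(4 - 996) = -226/(-992) = -226*(-1/992) = 113/496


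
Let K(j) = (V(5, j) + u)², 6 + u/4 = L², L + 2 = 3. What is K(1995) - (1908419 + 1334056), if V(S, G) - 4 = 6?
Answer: -3242375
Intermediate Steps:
L = 1 (L = -2 + 3 = 1)
V(S, G) = 10 (V(S, G) = 4 + 6 = 10)
u = -20 (u = -24 + 4*1² = -24 + 4*1 = -24 + 4 = -20)
K(j) = 100 (K(j) = (10 - 20)² = (-10)² = 100)
K(1995) - (1908419 + 1334056) = 100 - (1908419 + 1334056) = 100 - 1*3242475 = 100 - 3242475 = -3242375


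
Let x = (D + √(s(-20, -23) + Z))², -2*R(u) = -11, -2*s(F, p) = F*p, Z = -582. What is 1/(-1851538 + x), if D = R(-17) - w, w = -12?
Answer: -4*I/(280*√203 + 7408175*I) ≈ -5.3994e-7 - 2.9077e-10*I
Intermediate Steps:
s(F, p) = -F*p/2
R(u) = 11/2 (R(u) = -½*(-11) = 11/2)
D = 35/2 (D = 11/2 - 1*(-12) = 11/2 + 12 = 35/2 ≈ 17.500)
x = (35/2 + 2*I*√203)² (x = (35/2 + √(-½*(-20)*(-23) - 582))² = (35/2 + √(-230 - 582))² = (35/2 + √(-812))² = (35/2 + 2*I*√203)² ≈ -505.75 + 997.35*I)
1/(-1851538 + x) = 1/(-1851538 + (-2023/4 + 70*I*√203)) = 1/(-7408175/4 + 70*I*√203)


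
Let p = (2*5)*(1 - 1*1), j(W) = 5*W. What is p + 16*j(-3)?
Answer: -240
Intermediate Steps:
p = 0 (p = 10*(1 - 1) = 10*0 = 0)
p + 16*j(-3) = 0 + 16*(5*(-3)) = 0 + 16*(-15) = 0 - 240 = -240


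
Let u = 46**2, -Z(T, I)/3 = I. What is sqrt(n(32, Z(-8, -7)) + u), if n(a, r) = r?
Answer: sqrt(2137) ≈ 46.228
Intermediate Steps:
Z(T, I) = -3*I
u = 2116
sqrt(n(32, Z(-8, -7)) + u) = sqrt(-3*(-7) + 2116) = sqrt(21 + 2116) = sqrt(2137)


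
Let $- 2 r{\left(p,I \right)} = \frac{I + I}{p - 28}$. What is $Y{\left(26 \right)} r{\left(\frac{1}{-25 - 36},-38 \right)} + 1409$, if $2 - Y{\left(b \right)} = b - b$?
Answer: $\frac{2403345}{1709} \approx 1406.3$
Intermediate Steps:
$Y{\left(b \right)} = 2$ ($Y{\left(b \right)} = 2 - \left(b - b\right) = 2 - 0 = 2 + 0 = 2$)
$r{\left(p,I \right)} = - \frac{I}{-28 + p}$ ($r{\left(p,I \right)} = - \frac{\left(I + I\right) \frac{1}{p - 28}}{2} = - \frac{2 I \frac{1}{-28 + p}}{2} = - \frac{I}{-28 + p}$)
$Y{\left(26 \right)} r{\left(\frac{1}{-25 - 36},-38 \right)} + 1409 = 2 \left(\left(-1\right) \left(-38\right) \frac{1}{-28 + \frac{1}{-25 - 36}}\right) + 1409 = 2 \left(\left(-1\right) \left(-38\right) \frac{1}{-28 + \frac{1}{-61}}\right) + 1409 = 2 \left(\left(-1\right) \left(-38\right) \frac{1}{-28 - \frac{1}{61}}\right) + 1409 = 2 \left(\left(-1\right) \left(-38\right) \frac{1}{- \frac{1709}{61}}\right) + 1409 = 2 \left(\left(-1\right) \left(-38\right) \left(- \frac{61}{1709}\right)\right) + 1409 = 2 \left(- \frac{2318}{1709}\right) + 1409 = - \frac{4636}{1709} + 1409 = \frac{2403345}{1709}$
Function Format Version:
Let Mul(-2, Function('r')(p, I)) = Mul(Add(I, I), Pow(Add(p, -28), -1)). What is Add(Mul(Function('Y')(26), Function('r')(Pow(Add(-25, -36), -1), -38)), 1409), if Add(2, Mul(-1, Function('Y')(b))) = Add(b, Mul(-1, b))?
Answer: Rational(2403345, 1709) ≈ 1406.3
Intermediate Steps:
Function('Y')(b) = 2 (Function('Y')(b) = Add(2, Mul(-1, Add(b, Mul(-1, b)))) = Add(2, Mul(-1, 0)) = Add(2, 0) = 2)
Function('r')(p, I) = Mul(-1, I, Pow(Add(-28, p), -1)) (Function('r')(p, I) = Mul(Rational(-1, 2), Mul(Add(I, I), Pow(Add(p, -28), -1))) = Mul(Rational(-1, 2), Mul(Mul(2, I), Pow(Add(-28, p), -1))) = Mul(Rational(-1, 2), Mul(2, I, Pow(Add(-28, p), -1))) = Mul(-1, I, Pow(Add(-28, p), -1)))
Add(Mul(Function('Y')(26), Function('r')(Pow(Add(-25, -36), -1), -38)), 1409) = Add(Mul(2, Mul(-1, -38, Pow(Add(-28, Pow(Add(-25, -36), -1)), -1))), 1409) = Add(Mul(2, Mul(-1, -38, Pow(Add(-28, Pow(-61, -1)), -1))), 1409) = Add(Mul(2, Mul(-1, -38, Pow(Add(-28, Rational(-1, 61)), -1))), 1409) = Add(Mul(2, Mul(-1, -38, Pow(Rational(-1709, 61), -1))), 1409) = Add(Mul(2, Mul(-1, -38, Rational(-61, 1709))), 1409) = Add(Mul(2, Rational(-2318, 1709)), 1409) = Add(Rational(-4636, 1709), 1409) = Rational(2403345, 1709)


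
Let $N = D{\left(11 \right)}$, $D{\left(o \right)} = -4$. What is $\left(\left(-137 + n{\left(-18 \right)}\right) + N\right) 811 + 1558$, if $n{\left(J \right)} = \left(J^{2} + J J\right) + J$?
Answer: $398137$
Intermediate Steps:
$n{\left(J \right)} = J + 2 J^{2}$ ($n{\left(J \right)} = \left(J^{2} + J^{2}\right) + J = 2 J^{2} + J = J + 2 J^{2}$)
$N = -4$
$\left(\left(-137 + n{\left(-18 \right)}\right) + N\right) 811 + 1558 = \left(\left(-137 - 18 \left(1 + 2 \left(-18\right)\right)\right) - 4\right) 811 + 1558 = \left(\left(-137 - 18 \left(1 - 36\right)\right) - 4\right) 811 + 1558 = \left(\left(-137 - -630\right) - 4\right) 811 + 1558 = \left(\left(-137 + 630\right) - 4\right) 811 + 1558 = \left(493 - 4\right) 811 + 1558 = 489 \cdot 811 + 1558 = 396579 + 1558 = 398137$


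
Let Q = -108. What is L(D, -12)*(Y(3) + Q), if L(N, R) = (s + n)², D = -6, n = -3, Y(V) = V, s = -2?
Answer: -2625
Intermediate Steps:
L(N, R) = 25 (L(N, R) = (-2 - 3)² = (-5)² = 25)
L(D, -12)*(Y(3) + Q) = 25*(3 - 108) = 25*(-105) = -2625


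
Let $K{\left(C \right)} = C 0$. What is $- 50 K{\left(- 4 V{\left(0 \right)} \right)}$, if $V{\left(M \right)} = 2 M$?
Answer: $0$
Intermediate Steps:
$K{\left(C \right)} = 0$
$- 50 K{\left(- 4 V{\left(0 \right)} \right)} = \left(-50\right) 0 = 0$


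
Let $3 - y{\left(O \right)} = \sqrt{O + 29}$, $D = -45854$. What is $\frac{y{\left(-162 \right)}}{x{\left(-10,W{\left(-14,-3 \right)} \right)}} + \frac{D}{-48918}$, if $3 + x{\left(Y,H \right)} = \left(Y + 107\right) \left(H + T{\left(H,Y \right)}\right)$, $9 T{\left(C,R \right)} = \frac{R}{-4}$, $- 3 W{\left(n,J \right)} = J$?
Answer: $\frac{51232865}{53247243} - \frac{18 i \sqrt{133}}{2177} \approx 0.96217 - 0.095354 i$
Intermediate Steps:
$W{\left(n,J \right)} = - \frac{J}{3}$
$T{\left(C,R \right)} = - \frac{R}{36}$ ($T{\left(C,R \right)} = \frac{R \frac{1}{-4}}{9} = \frac{R \left(- \frac{1}{4}\right)}{9} = \frac{\left(- \frac{1}{4}\right) R}{9} = - \frac{R}{36}$)
$y{\left(O \right)} = 3 - \sqrt{29 + O}$ ($y{\left(O \right)} = 3 - \sqrt{O + 29} = 3 - \sqrt{29 + O}$)
$x{\left(Y,H \right)} = -3 + \left(107 + Y\right) \left(H - \frac{Y}{36}\right)$ ($x{\left(Y,H \right)} = -3 + \left(Y + 107\right) \left(H - \frac{Y}{36}\right) = -3 + \left(107 + Y\right) \left(H - \frac{Y}{36}\right)$)
$\frac{y{\left(-162 \right)}}{x{\left(-10,W{\left(-14,-3 \right)} \right)}} + \frac{D}{-48918} = \frac{3 - \sqrt{29 - 162}}{-3 + 107 \left(\left(- \frac{1}{3}\right) \left(-3\right)\right) - - \frac{535}{18} - \frac{\left(-10\right)^{2}}{36} + \left(- \frac{1}{3}\right) \left(-3\right) \left(-10\right)} - \frac{45854}{-48918} = \frac{3 - \sqrt{-133}}{-3 + 107 \cdot 1 + \frac{535}{18} - \frac{25}{9} + 1 \left(-10\right)} - - \frac{22927}{24459} = \frac{3 - i \sqrt{133}}{-3 + 107 + \frac{535}{18} - \frac{25}{9} - 10} + \frac{22927}{24459} = \frac{3 - i \sqrt{133}}{\frac{2177}{18}} + \frac{22927}{24459} = \left(3 - i \sqrt{133}\right) \frac{18}{2177} + \frac{22927}{24459} = \left(\frac{54}{2177} - \frac{18 i \sqrt{133}}{2177}\right) + \frac{22927}{24459} = \frac{51232865}{53247243} - \frac{18 i \sqrt{133}}{2177}$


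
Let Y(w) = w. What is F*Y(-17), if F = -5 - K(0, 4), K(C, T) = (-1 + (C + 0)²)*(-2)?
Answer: 119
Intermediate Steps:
K(C, T) = 2 - 2*C² (K(C, T) = (-1 + C²)*(-2) = 2 - 2*C²)
F = -7 (F = -5 - (2 - 2*0²) = -5 - (2 - 2*0) = -5 - (2 + 0) = -5 - 1*2 = -5 - 2 = -7)
F*Y(-17) = -7*(-17) = 119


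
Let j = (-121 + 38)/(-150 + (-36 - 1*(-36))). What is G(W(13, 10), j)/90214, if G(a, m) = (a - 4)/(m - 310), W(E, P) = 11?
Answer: -75/299104517 ≈ -2.5075e-7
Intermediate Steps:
j = 83/150 (j = -83/(-150 + (-36 + 36)) = -83/(-150 + 0) = -83/(-150) = -83*(-1/150) = 83/150 ≈ 0.55333)
G(a, m) = (-4 + a)/(-310 + m)
G(W(13, 10), j)/90214 = ((-4 + 11)/(-310 + 83/150))/90214 = (7/(-46417/150))*(1/90214) = -150/46417*7*(1/90214) = -150/6631*1/90214 = -75/299104517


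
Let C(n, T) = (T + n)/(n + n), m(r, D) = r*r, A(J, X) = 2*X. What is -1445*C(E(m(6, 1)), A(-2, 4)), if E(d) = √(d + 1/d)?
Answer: -1445/2 - 34680*√1297/1297 ≈ -1685.5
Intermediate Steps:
m(r, D) = r²
C(n, T) = (T + n)/(2*n) (C(n, T) = (T + n)/((2*n)) = (T + n)*(1/(2*n)) = (T + n)/(2*n))
-1445*C(E(m(6, 1)), A(-2, 4)) = -1445*(2*4 + √(6² + 1/(6²)))/(2*(√(6² + 1/(6²)))) = -1445*(8 + √(36 + 1/36))/(2*(√(36 + 1/36))) = -1445*(8 + √(1297/36))/(2*(√(1297/36))) = -1445*(8 + √1297/6)/(2*(√1297/6)) = -1445*6*√1297/1297*(8 + √1297/6)/2 = -4335*√1297*(8 + √1297/6)/1297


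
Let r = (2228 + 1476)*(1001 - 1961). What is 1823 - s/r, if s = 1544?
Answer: 810287233/444480 ≈ 1823.0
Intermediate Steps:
r = -3555840 (r = 3704*(-960) = -3555840)
1823 - s/r = 1823 - 1544/(-3555840) = 1823 - 1544*(-1)/3555840 = 1823 - 1*(-193/444480) = 1823 + 193/444480 = 810287233/444480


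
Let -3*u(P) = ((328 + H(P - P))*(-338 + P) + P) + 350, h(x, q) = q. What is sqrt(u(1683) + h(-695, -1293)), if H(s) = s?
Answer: 4*I*sqrt(9314) ≈ 386.04*I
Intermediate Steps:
u(P) = 36838 - 329*P/3 (u(P) = -(((328 + (P - P))*(-338 + P) + P) + 350)/3 = -(((328 + 0)*(-338 + P) + P) + 350)/3 = -((328*(-338 + P) + P) + 350)/3 = -(((-110864 + 328*P) + P) + 350)/3 = -((-110864 + 329*P) + 350)/3 = -(-110514 + 329*P)/3 = 36838 - 329*P/3)
sqrt(u(1683) + h(-695, -1293)) = sqrt((36838 - 329/3*1683) - 1293) = sqrt((36838 - 184569) - 1293) = sqrt(-147731 - 1293) = sqrt(-149024) = 4*I*sqrt(9314)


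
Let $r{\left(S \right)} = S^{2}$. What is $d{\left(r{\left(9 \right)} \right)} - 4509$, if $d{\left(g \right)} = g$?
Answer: $-4428$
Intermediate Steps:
$d{\left(r{\left(9 \right)} \right)} - 4509 = 9^{2} - 4509 = 81 - 4509 = -4428$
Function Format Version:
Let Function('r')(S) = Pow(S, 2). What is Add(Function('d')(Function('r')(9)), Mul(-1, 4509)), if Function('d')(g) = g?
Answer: -4428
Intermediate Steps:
Add(Function('d')(Function('r')(9)), Mul(-1, 4509)) = Add(Pow(9, 2), Mul(-1, 4509)) = Add(81, -4509) = -4428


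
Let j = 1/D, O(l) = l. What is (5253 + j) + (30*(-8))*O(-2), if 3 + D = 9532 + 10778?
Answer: 116420032/20307 ≈ 5733.0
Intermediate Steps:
D = 20307 (D = -3 + (9532 + 10778) = -3 + 20310 = 20307)
j = 1/20307 ≈ 4.9244e-5
(5253 + j) + (30*(-8))*O(-2) = (5253 + 1/20307) + (30*(-8))*(-2) = 106672672/20307 - 240*(-2) = 106672672/20307 + 480 = 116420032/20307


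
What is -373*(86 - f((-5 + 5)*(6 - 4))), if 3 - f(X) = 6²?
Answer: -44387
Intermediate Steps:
f(X) = -33 (f(X) = 3 - 1*6² = 3 - 1*36 = 3 - 36 = -33)
-373*(86 - f((-5 + 5)*(6 - 4))) = -373*(86 - 1*(-33)) = -373*(86 + 33) = -373*119 = -44387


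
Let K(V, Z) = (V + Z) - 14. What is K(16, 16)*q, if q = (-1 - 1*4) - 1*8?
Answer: -234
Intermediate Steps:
K(V, Z) = -14 + V + Z
q = -13 (q = (-1 - 4) - 8 = -5 - 8 = -13)
K(16, 16)*q = (-14 + 16 + 16)*(-13) = 18*(-13) = -234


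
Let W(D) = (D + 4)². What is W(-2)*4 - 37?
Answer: -21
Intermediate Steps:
W(D) = (4 + D)²
W(-2)*4 - 37 = (4 - 2)²*4 - 37 = 2²*4 - 37 = 4*4 - 37 = 16 - 37 = -21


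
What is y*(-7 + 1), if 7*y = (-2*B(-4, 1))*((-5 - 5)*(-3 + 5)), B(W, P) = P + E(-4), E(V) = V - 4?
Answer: 240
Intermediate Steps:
E(V) = -4 + V
B(W, P) = -8 + P (B(W, P) = P + (-4 - 4) = P - 8 = -8 + P)
y = -40 (y = ((-2*(-8 + 1))*((-5 - 5)*(-3 + 5)))/7 = ((-2*(-7))*(-10*2))/7 = (14*(-20))/7 = (⅐)*(-280) = -40)
y*(-7 + 1) = -40*(-7 + 1) = -40*(-6) = 240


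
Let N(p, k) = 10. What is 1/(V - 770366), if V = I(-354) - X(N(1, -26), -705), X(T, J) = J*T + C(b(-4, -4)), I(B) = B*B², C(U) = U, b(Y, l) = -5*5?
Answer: -1/45125155 ≈ -2.2161e-8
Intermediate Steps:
b(Y, l) = -25
I(B) = B³
X(T, J) = -25 + J*T (X(T, J) = J*T - 25 = -25 + J*T)
V = -44354789 (V = (-354)³ - (-25 - 705*10) = -44361864 - (-25 - 7050) = -44361864 - 1*(-7075) = -44361864 + 7075 = -44354789)
1/(V - 770366) = 1/(-44354789 - 770366) = 1/(-45125155) = -1/45125155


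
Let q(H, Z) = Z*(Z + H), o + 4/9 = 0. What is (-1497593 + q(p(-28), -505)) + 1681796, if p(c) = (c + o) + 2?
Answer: 4073242/9 ≈ 4.5258e+5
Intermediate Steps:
o = -4/9 (o = -4/9 + 0 = -4/9 ≈ -0.44444)
p(c) = 14/9 + c (p(c) = (c - 4/9) + 2 = (-4/9 + c) + 2 = 14/9 + c)
q(H, Z) = Z*(H + Z)
(-1497593 + q(p(-28), -505)) + 1681796 = (-1497593 - 505*((14/9 - 28) - 505)) + 1681796 = (-1497593 - 505*(-238/9 - 505)) + 1681796 = (-1497593 - 505*(-4783/9)) + 1681796 = (-1497593 + 2415415/9) + 1681796 = -11062922/9 + 1681796 = 4073242/9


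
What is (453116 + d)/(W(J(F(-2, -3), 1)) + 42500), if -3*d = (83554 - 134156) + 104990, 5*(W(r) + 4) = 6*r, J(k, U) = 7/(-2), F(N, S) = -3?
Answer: 6524800/637377 ≈ 10.237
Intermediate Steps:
J(k, U) = -7/2 (J(k, U) = 7*(-1/2) = -7/2)
W(r) = -4 + 6*r/5 (W(r) = -4 + (6*r)/5 = -4 + 6*r/5)
d = -54388/3 (d = -((83554 - 134156) + 104990)/3 = -(-50602 + 104990)/3 = -1/3*54388 = -54388/3 ≈ -18129.)
(453116 + d)/(W(J(F(-2, -3), 1)) + 42500) = (453116 - 54388/3)/((-4 + (6/5)*(-7/2)) + 42500) = 1304960/(3*((-4 - 21/5) + 42500)) = 1304960/(3*(-41/5 + 42500)) = 1304960/(3*(212459/5)) = (1304960/3)*(5/212459) = 6524800/637377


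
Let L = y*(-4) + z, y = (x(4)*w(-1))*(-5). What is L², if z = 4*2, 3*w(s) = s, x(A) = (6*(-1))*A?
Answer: 28224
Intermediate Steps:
x(A) = -6*A
w(s) = s/3
z = 8
y = -40 (y = ((-6*4)*((⅓)*(-1)))*(-5) = -24*(-⅓)*(-5) = 8*(-5) = -40)
L = 168 (L = -40*(-4) + 8 = 160 + 8 = 168)
L² = 168² = 28224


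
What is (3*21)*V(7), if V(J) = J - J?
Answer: 0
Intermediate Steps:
V(J) = 0
(3*21)*V(7) = (3*21)*0 = 63*0 = 0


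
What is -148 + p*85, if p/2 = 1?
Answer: 22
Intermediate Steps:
p = 2 (p = 2*1 = 2)
-148 + p*85 = -148 + 2*85 = -148 + 170 = 22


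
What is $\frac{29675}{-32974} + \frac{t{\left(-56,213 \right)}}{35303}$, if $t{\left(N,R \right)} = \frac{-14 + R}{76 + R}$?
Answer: $- \frac{302754613899}{336419444258} \approx -0.89993$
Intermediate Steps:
$t{\left(N,R \right)} = \frac{-14 + R}{76 + R}$
$\frac{29675}{-32974} + \frac{t{\left(-56,213 \right)}}{35303} = \frac{29675}{-32974} + \frac{\frac{1}{76 + 213} \left(-14 + 213\right)}{35303} = 29675 \left(- \frac{1}{32974}\right) + \frac{1}{289} \cdot 199 \cdot \frac{1}{35303} = - \frac{29675}{32974} + \frac{1}{289} \cdot 199 \cdot \frac{1}{35303} = - \frac{29675}{32974} + \frac{199}{289} \cdot \frac{1}{35303} = - \frac{29675}{32974} + \frac{199}{10202567} = - \frac{302754613899}{336419444258}$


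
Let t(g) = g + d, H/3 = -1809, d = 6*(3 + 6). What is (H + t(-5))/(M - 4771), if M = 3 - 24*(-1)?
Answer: 2689/2372 ≈ 1.1336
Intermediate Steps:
M = 27 (M = 3 + 24 = 27)
d = 54 (d = 6*9 = 54)
H = -5427 (H = 3*(-1809) = -5427)
t(g) = 54 + g (t(g) = g + 54 = 54 + g)
(H + t(-5))/(M - 4771) = (-5427 + (54 - 5))/(27 - 4771) = (-5427 + 49)/(-4744) = -5378*(-1/4744) = 2689/2372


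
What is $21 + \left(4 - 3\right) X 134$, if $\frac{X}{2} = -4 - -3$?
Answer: $-247$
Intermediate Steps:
$X = -2$ ($X = 2 \left(-4 - -3\right) = 2 \left(-4 + 3\right) = 2 \left(-1\right) = -2$)
$21 + \left(4 - 3\right) X 134 = 21 + \left(4 - 3\right) \left(-2\right) 134 = 21 + 1 \left(-2\right) 134 = 21 - 268 = -247$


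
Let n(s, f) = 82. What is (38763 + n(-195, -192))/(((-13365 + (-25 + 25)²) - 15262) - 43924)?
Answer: -38845/72551 ≈ -0.53542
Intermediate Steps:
(38763 + n(-195, -192))/(((-13365 + (-25 + 25)²) - 15262) - 43924) = (38763 + 82)/(((-13365 + (-25 + 25)²) - 15262) - 43924) = 38845/(((-13365 + 0²) - 15262) - 43924) = 38845/(((-13365 + 0) - 15262) - 43924) = 38845/((-13365 - 15262) - 43924) = 38845/(-28627 - 43924) = 38845/(-72551) = 38845*(-1/72551) = -38845/72551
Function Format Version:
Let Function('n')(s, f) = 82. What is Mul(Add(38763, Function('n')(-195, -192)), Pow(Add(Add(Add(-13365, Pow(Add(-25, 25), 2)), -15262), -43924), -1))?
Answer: Rational(-38845, 72551) ≈ -0.53542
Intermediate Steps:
Mul(Add(38763, Function('n')(-195, -192)), Pow(Add(Add(Add(-13365, Pow(Add(-25, 25), 2)), -15262), -43924), -1)) = Mul(Add(38763, 82), Pow(Add(Add(Add(-13365, Pow(Add(-25, 25), 2)), -15262), -43924), -1)) = Mul(38845, Pow(Add(Add(Add(-13365, Pow(0, 2)), -15262), -43924), -1)) = Mul(38845, Pow(Add(Add(Add(-13365, 0), -15262), -43924), -1)) = Mul(38845, Pow(Add(Add(-13365, -15262), -43924), -1)) = Mul(38845, Pow(Add(-28627, -43924), -1)) = Mul(38845, Pow(-72551, -1)) = Mul(38845, Rational(-1, 72551)) = Rational(-38845, 72551)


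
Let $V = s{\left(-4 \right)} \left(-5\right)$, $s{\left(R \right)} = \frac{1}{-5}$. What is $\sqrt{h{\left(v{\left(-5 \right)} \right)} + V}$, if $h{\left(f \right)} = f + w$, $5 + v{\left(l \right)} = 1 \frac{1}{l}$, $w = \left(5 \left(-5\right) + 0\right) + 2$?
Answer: $\frac{2 i \sqrt{170}}{5} \approx 5.2154 i$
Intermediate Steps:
$s{\left(R \right)} = - \frac{1}{5}$
$w = -23$ ($w = \left(-25 + 0\right) + 2 = -25 + 2 = -23$)
$v{\left(l \right)} = -5 + \frac{1}{l}$ ($v{\left(l \right)} = -5 + 1 \frac{1}{l} = -5 + \frac{1}{l}$)
$V = 1$ ($V = \left(- \frac{1}{5}\right) \left(-5\right) = 1$)
$h{\left(f \right)} = -23 + f$ ($h{\left(f \right)} = f - 23 = -23 + f$)
$\sqrt{h{\left(v{\left(-5 \right)} \right)} + V} = \sqrt{\left(-23 - \left(5 - \frac{1}{-5}\right)\right) + 1} = \sqrt{\left(-23 - \frac{26}{5}\right) + 1} = \sqrt{- \frac{141}{5} + 1} = \sqrt{- \frac{136}{5}} = \frac{2 i \sqrt{170}}{5}$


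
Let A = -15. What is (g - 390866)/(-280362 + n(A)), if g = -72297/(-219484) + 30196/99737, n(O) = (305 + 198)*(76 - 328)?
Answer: 2852102337686125/2970696037629848 ≈ 0.96008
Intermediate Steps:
n(O) = -126756 (n(O) = 503*(-252) = -126756)
g = 13838224753/21890675708 (g = -72297*(-1/219484) + 30196*(1/99737) = 72297/219484 + 30196/99737 = 13838224753/21890675708 ≈ 0.63215)
(g - 390866)/(-280362 + n(A)) = (13838224753/21890675708 - 390866)/(-280362 - 126756) = -8556307013058375/21890675708/(-407118) = -8556307013058375/21890675708*(-1/407118) = 2852102337686125/2970696037629848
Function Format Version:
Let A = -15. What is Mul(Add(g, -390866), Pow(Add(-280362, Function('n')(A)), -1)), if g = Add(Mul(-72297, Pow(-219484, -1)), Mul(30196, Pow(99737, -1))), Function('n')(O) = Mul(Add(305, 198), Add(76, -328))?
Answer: Rational(2852102337686125, 2970696037629848) ≈ 0.96008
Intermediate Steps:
Function('n')(O) = -126756 (Function('n')(O) = Mul(503, -252) = -126756)
g = Rational(13838224753, 21890675708) (g = Add(Mul(-72297, Rational(-1, 219484)), Mul(30196, Rational(1, 99737))) = Add(Rational(72297, 219484), Rational(30196, 99737)) = Rational(13838224753, 21890675708) ≈ 0.63215)
Mul(Add(g, -390866), Pow(Add(-280362, Function('n')(A)), -1)) = Mul(Add(Rational(13838224753, 21890675708), -390866), Pow(Add(-280362, -126756), -1)) = Mul(Rational(-8556307013058375, 21890675708), Pow(-407118, -1)) = Mul(Rational(-8556307013058375, 21890675708), Rational(-1, 407118)) = Rational(2852102337686125, 2970696037629848)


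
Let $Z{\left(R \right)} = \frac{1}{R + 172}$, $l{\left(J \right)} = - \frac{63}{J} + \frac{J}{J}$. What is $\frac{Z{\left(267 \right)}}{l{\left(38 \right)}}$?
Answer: $- \frac{38}{10975} \approx -0.0034624$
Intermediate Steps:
$l{\left(J \right)} = 1 - \frac{63}{J}$ ($l{\left(J \right)} = - \frac{63}{J} + 1 = 1 - \frac{63}{J}$)
$Z{\left(R \right)} = \frac{1}{172 + R}$
$\frac{Z{\left(267 \right)}}{l{\left(38 \right)}} = \frac{1}{\left(172 + 267\right) \frac{-63 + 38}{38}} = \frac{1}{439 \cdot \frac{1}{38} \left(-25\right)} = \frac{1}{439 \left(- \frac{25}{38}\right)} = \frac{1}{439} \left(- \frac{38}{25}\right) = - \frac{38}{10975}$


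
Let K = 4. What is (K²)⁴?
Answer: 65536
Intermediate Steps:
(K²)⁴ = (4²)⁴ = 16⁴ = 65536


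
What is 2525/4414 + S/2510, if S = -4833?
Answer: -3748778/2769785 ≈ -1.3535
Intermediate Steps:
2525/4414 + S/2510 = 2525/4414 - 4833/2510 = -3748778/2769785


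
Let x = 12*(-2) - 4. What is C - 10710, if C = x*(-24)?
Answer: -10038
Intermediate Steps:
x = -28 (x = -24 - 4 = -28)
C = 672 (C = -28*(-24) = 672)
C - 10710 = 672 - 10710 = -10038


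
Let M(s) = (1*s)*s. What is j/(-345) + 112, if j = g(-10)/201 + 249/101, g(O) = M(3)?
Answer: 87153298/778205 ≈ 111.99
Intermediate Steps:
M(s) = s² (M(s) = s*s = s²)
g(O) = 9 (g(O) = 3² = 9)
j = 16986/6767 (j = 9/201 + 249/101 = 9*(1/201) + 249*(1/101) = 3/67 + 249/101 = 16986/6767 ≈ 2.5101)
j/(-345) + 112 = (16986/6767)/(-345) + 112 = (16986/6767)*(-1/345) + 112 = -5662/778205 + 112 = 87153298/778205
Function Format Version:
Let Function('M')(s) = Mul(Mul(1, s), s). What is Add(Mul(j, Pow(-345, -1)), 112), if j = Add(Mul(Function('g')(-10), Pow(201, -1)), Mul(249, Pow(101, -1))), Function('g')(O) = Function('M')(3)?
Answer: Rational(87153298, 778205) ≈ 111.99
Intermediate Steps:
Function('M')(s) = Pow(s, 2) (Function('M')(s) = Mul(s, s) = Pow(s, 2))
Function('g')(O) = 9 (Function('g')(O) = Pow(3, 2) = 9)
j = Rational(16986, 6767) (j = Add(Mul(9, Pow(201, -1)), Mul(249, Pow(101, -1))) = Add(Mul(9, Rational(1, 201)), Mul(249, Rational(1, 101))) = Add(Rational(3, 67), Rational(249, 101)) = Rational(16986, 6767) ≈ 2.5101)
Add(Mul(j, Pow(-345, -1)), 112) = Add(Mul(Rational(16986, 6767), Pow(-345, -1)), 112) = Add(Mul(Rational(16986, 6767), Rational(-1, 345)), 112) = Add(Rational(-5662, 778205), 112) = Rational(87153298, 778205)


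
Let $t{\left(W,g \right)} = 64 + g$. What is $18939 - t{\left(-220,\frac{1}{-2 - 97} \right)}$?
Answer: $\frac{1868626}{99} \approx 18875.0$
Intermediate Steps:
$18939 - t{\left(-220,\frac{1}{-2 - 97} \right)} = 18939 - \left(64 + \frac{1}{-2 - 97}\right) = 18939 - \left(64 + \frac{1}{-99}\right) = 18939 - \left(64 - \frac{1}{99}\right) = 18939 - \frac{6335}{99} = \frac{1868626}{99}$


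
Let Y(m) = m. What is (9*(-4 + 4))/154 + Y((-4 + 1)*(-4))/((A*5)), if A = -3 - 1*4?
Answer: -12/35 ≈ -0.34286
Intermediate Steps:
A = -7 (A = -3 - 4 = -7)
(9*(-4 + 4))/154 + Y((-4 + 1)*(-4))/((A*5)) = (9*(-4 + 4))/154 + ((-4 + 1)*(-4))/((-7*5)) = (9*0)*(1/154) - 3*(-4)/(-35) = 0*(1/154) + 12*(-1/35) = 0 - 12/35 = -12/35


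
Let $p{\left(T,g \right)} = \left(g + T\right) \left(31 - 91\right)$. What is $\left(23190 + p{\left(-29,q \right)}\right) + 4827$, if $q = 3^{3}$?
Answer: $28137$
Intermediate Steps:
$q = 27$
$p{\left(T,g \right)} = - 60 T - 60 g$ ($p{\left(T,g \right)} = \left(T + g\right) \left(-60\right) = - 60 T - 60 g$)
$\left(23190 + p{\left(-29,q \right)}\right) + 4827 = \left(23190 - -120\right) + 4827 = \left(23190 + \left(1740 - 1620\right)\right) + 4827 = \left(23190 + 120\right) + 4827 = 23310 + 4827 = 28137$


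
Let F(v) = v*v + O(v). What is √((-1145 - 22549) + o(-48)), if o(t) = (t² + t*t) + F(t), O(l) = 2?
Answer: 2*I*√4195 ≈ 129.54*I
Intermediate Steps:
F(v) = 2 + v² (F(v) = v*v + 2 = v² + 2 = 2 + v²)
o(t) = 2 + 3*t² (o(t) = (t² + t*t) + (2 + t²) = (t² + t²) + (2 + t²) = 2*t² + (2 + t²) = 2 + 3*t²)
√((-1145 - 22549) + o(-48)) = √((-1145 - 22549) + (2 + 3*(-48)²)) = √(-23694 + (2 + 3*2304)) = √(-23694 + (2 + 6912)) = √(-23694 + 6914) = √(-16780) = 2*I*√4195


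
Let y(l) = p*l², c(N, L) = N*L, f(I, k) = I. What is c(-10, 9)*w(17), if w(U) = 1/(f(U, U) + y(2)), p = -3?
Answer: -18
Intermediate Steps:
c(N, L) = L*N
y(l) = -3*l²
w(U) = 1/(-12 + U) (w(U) = 1/(U - 3*2²) = 1/(U - 3*4) = 1/(U - 12) = 1/(-12 + U))
c(-10, 9)*w(17) = (9*(-10))/(-12 + 17) = -90/5 = -90*⅕ = -18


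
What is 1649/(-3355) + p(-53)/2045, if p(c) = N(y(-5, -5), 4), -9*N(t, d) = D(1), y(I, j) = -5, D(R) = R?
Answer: -1214128/2469951 ≈ -0.49156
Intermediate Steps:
N(t, d) = -⅑ (N(t, d) = -⅑*1 = -⅑)
p(c) = -⅑
1649/(-3355) + p(-53)/2045 = 1649/(-3355) - ⅑/2045 = 1649*(-1/3355) - ⅑*1/2045 = -1649/3355 - 1/18405 = -1214128/2469951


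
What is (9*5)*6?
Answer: 270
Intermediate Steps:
(9*5)*6 = 45*6 = 270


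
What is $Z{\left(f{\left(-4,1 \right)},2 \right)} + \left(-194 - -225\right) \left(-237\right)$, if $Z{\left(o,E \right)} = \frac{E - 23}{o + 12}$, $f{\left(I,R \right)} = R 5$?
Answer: $- \frac{124920}{17} \approx -7348.2$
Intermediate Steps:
$f{\left(I,R \right)} = 5 R$
$Z{\left(o,E \right)} = \frac{-23 + E}{12 + o}$ ($Z{\left(o,E \right)} = \frac{E - 23}{12 + o} = \frac{-23 + E}{12 + o}$)
$Z{\left(f{\left(-4,1 \right)},2 \right)} + \left(-194 - -225\right) \left(-237\right) = \frac{-23 + 2}{12 + 5 \cdot 1} + \left(-194 - -225\right) \left(-237\right) = \frac{1}{12 + 5} \left(-21\right) + \left(-194 + 225\right) \left(-237\right) = \frac{1}{17} \left(-21\right) + 31 \left(-237\right) = \frac{1}{17} \left(-21\right) - 7347 = - \frac{21}{17} - 7347 = - \frac{124920}{17}$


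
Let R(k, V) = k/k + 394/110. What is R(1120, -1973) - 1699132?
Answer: -93452008/55 ≈ -1.6991e+6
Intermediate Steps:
R(k, V) = 252/55 (R(k, V) = 1 + 394*(1/110) = 1 + 197/55 = 252/55)
R(1120, -1973) - 1699132 = 252/55 - 1699132 = -93452008/55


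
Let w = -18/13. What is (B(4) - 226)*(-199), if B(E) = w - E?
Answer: 598592/13 ≈ 46046.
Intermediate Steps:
w = -18/13 (w = -18*1/13 = -18/13 ≈ -1.3846)
B(E) = -18/13 - E
(B(4) - 226)*(-199) = ((-18/13 - 1*4) - 226)*(-199) = ((-18/13 - 4) - 226)*(-199) = (-70/13 - 226)*(-199) = -3008/13*(-199) = 598592/13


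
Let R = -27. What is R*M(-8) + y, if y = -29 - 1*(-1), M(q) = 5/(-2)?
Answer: 79/2 ≈ 39.500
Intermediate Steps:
M(q) = -5/2 (M(q) = 5*(-1/2) = -5/2)
y = -28 (y = -29 + 1 = -28)
R*M(-8) + y = -27*(-5/2) - 28 = 135/2 - 28 = 79/2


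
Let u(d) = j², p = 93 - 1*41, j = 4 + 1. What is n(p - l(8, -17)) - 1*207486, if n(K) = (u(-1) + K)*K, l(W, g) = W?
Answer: -204450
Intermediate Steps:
j = 5
p = 52 (p = 93 - 41 = 52)
u(d) = 25 (u(d) = 5² = 25)
n(K) = K*(25 + K) (n(K) = (25 + K)*K = K*(25 + K))
n(p - l(8, -17)) - 1*207486 = (52 - 1*8)*(25 + (52 - 1*8)) - 1*207486 = (52 - 8)*(25 + (52 - 8)) - 207486 = 44*(25 + 44) - 207486 = 44*69 - 207486 = 3036 - 207486 = -204450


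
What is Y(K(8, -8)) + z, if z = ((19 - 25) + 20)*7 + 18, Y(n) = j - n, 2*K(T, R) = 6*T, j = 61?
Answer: 153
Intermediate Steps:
K(T, R) = 3*T (K(T, R) = (6*T)/2 = 3*T)
Y(n) = 61 - n
z = 116 (z = (-6 + 20)*7 + 18 = 14*7 + 18 = 98 + 18 = 116)
Y(K(8, -8)) + z = (61 - 3*8) + 116 = (61 - 1*24) + 116 = (61 - 24) + 116 = 37 + 116 = 153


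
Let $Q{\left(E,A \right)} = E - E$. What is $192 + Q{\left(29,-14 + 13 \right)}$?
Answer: $192$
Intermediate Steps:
$Q{\left(E,A \right)} = 0$
$192 + Q{\left(29,-14 + 13 \right)} = 192 + 0 = 192$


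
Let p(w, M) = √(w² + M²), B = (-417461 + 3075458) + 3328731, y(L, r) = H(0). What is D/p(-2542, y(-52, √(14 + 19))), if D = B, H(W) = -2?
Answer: 1496682*√1615442/807721 ≈ 2355.1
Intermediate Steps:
y(L, r) = -2
B = 5986728 (B = 2657997 + 3328731 = 5986728)
D = 5986728
p(w, M) = √(M² + w²)
D/p(-2542, y(-52, √(14 + 19))) = 5986728/(√((-2)² + (-2542)²)) = 5986728/(√(4 + 6461764)) = 5986728/(√6461768) = 5986728/((2*√1615442)) = 5986728*(√1615442/3230884) = 1496682*√1615442/807721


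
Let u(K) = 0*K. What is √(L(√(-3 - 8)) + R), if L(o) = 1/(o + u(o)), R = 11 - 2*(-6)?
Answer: √(2783 - 11*I*√11)/11 ≈ 4.7959 - 0.031434*I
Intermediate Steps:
u(K) = 0
R = 23 (R = 11 + 12 = 23)
L(o) = 1/o (L(o) = 1/(o + 0) = 1/o)
√(L(√(-3 - 8)) + R) = √(1/(√(-3 - 8)) + 23) = √(1/(√(-11)) + 23) = √(1/(I*√11) + 23) = √(-I*√11/11 + 23) = √(23 - I*√11/11)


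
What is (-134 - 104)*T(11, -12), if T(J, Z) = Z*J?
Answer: 31416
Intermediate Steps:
T(J, Z) = J*Z
(-134 - 104)*T(11, -12) = (-134 - 104)*(11*(-12)) = -238*(-132) = 31416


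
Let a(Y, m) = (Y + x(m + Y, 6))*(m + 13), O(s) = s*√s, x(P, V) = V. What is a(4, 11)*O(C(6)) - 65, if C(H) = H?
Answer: -65 + 1440*√6 ≈ 3462.3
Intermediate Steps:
O(s) = s^(3/2)
a(Y, m) = (6 + Y)*(13 + m) (a(Y, m) = (Y + 6)*(m + 13) = (6 + Y)*(13 + m))
a(4, 11)*O(C(6)) - 65 = (78 + 6*11 + 13*4 + 4*11)*6^(3/2) - 65 = (78 + 66 + 52 + 44)*(6*√6) - 65 = 240*(6*√6) - 65 = 1440*√6 - 65 = -65 + 1440*√6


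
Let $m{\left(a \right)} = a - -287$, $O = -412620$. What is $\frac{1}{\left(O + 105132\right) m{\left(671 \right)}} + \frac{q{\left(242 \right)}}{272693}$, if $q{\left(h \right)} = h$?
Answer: $\frac{71286515275}{80328132526272} \approx 0.00088744$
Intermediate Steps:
$m{\left(a \right)} = 287 + a$ ($m{\left(a \right)} = a + 287 = 287 + a$)
$\frac{1}{\left(O + 105132\right) m{\left(671 \right)}} + \frac{q{\left(242 \right)}}{272693} = \frac{1}{\left(-412620 + 105132\right) \left(287 + 671\right)} + \frac{242}{272693} = \frac{1}{\left(-307488\right) 958} + 242 \cdot \frac{1}{272693} = \left(- \frac{1}{307488}\right) \frac{1}{958} + \frac{242}{272693} = - \frac{1}{294573504} + \frac{242}{272693} = \frac{71286515275}{80328132526272}$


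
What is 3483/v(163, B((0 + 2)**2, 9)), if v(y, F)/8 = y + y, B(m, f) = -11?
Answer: 3483/2608 ≈ 1.3355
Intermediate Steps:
v(y, F) = 16*y (v(y, F) = 8*(y + y) = 8*(2*y) = 16*y)
3483/v(163, B((0 + 2)**2, 9)) = 3483/((16*163)) = 3483/2608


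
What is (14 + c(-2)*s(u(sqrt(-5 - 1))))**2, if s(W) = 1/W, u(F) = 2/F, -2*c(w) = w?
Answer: (28 + I*sqrt(6))**2/4 ≈ 194.5 + 34.293*I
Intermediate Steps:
c(w) = -w/2
s(W) = 1/W
(14 + c(-2)*s(u(sqrt(-5 - 1))))**2 = (14 + (-1/2*(-2))/((2/(sqrt(-5 - 1)))))**2 = (14 + 1/(2/(sqrt(-6))))**2 = (14 + 1/(2/((I*sqrt(6)))))**2 = (14 + 1/(2*(-I*sqrt(6)/6)))**2 = (14 + 1/(-I*sqrt(6)/3))**2 = (14 + 1*(I*sqrt(6)/2))**2 = (14 + I*sqrt(6)/2)**2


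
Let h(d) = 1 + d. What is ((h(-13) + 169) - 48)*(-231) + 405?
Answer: -24774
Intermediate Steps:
((h(-13) + 169) - 48)*(-231) + 405 = (((1 - 13) + 169) - 48)*(-231) + 405 = ((-12 + 169) - 48)*(-231) + 405 = (157 - 48)*(-231) + 405 = 109*(-231) + 405 = -25179 + 405 = -24774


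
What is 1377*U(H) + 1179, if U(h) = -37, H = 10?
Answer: -49770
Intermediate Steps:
1377*U(H) + 1179 = 1377*(-37) + 1179 = -50949 + 1179 = -49770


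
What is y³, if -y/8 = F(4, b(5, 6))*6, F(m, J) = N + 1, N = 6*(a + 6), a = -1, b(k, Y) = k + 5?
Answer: -3294646272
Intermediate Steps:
b(k, Y) = 5 + k
N = 30 (N = 6*(-1 + 6) = 6*5 = 30)
F(m, J) = 31 (F(m, J) = 30 + 1 = 31)
y = -1488 (y = -248*6 = -8*186 = -1488)
y³ = (-1488)³ = -3294646272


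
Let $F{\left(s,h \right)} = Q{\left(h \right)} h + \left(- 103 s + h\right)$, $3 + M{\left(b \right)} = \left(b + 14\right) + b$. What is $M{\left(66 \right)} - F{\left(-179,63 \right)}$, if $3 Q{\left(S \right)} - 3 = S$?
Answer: $-19743$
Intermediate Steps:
$Q{\left(S \right)} = 1 + \frac{S}{3}$
$M{\left(b \right)} = 11 + 2 b$ ($M{\left(b \right)} = -3 + \left(\left(b + 14\right) + b\right) = -3 + \left(\left(14 + b\right) + b\right) = -3 + \left(14 + 2 b\right) = 11 + 2 b$)
$F{\left(s,h \right)} = h - 103 s + h \left(1 + \frac{h}{3}\right)$ ($F{\left(s,h \right)} = \left(1 + \frac{h}{3}\right) h + \left(- 103 s + h\right) = h \left(1 + \frac{h}{3}\right) + \left(h - 103 s\right) = h - 103 s + h \left(1 + \frac{h}{3}\right)$)
$M{\left(66 \right)} - F{\left(-179,63 \right)} = \left(11 + 2 \cdot 66\right) - \left(\left(-103\right) \left(-179\right) + 2 \cdot 63 + \frac{63^{2}}{3}\right) = \left(11 + 132\right) - \left(18437 + 126 + \frac{1}{3} \cdot 3969\right) = 143 - \left(18437 + 126 + 1323\right) = 143 - 19886 = -19743$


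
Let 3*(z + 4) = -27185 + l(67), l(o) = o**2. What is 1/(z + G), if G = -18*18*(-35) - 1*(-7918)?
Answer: 3/35066 ≈ 8.5553e-5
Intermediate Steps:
z = -22708/3 (z = -4 + (-27185 + 67**2)/3 = -4 + (-27185 + 4489)/3 = -4 + (1/3)*(-22696) = -4 - 22696/3 = -22708/3 ≈ -7569.3)
G = 19258 (G = -324*(-35) + 7918 = 11340 + 7918 = 19258)
1/(z + G) = 1/(-22708/3 + 19258) = 1/(35066/3) = 3/35066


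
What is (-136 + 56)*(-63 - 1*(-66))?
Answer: -240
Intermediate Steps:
(-136 + 56)*(-63 - 1*(-66)) = -80*(-63 + 66) = -80*3 = -240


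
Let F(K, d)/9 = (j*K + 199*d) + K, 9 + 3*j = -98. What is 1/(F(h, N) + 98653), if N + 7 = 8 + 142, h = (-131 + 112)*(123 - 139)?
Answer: 1/259918 ≈ 3.8474e-6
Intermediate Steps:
j = -107/3 (j = -3 + (⅓)*(-98) = -3 - 98/3 = -107/3 ≈ -35.667)
h = 304 (h = -19*(-16) = 304)
N = 143 (N = -7 + (8 + 142) = -7 + 150 = 143)
F(K, d) = -312*K + 1791*d (F(K, d) = 9*((-107*K/3 + 199*d) + K) = 9*((199*d - 107*K/3) + K) = 9*(199*d - 104*K/3) = -312*K + 1791*d)
1/(F(h, N) + 98653) = 1/((-312*304 + 1791*143) + 98653) = 1/((-94848 + 256113) + 98653) = 1/(161265 + 98653) = 1/259918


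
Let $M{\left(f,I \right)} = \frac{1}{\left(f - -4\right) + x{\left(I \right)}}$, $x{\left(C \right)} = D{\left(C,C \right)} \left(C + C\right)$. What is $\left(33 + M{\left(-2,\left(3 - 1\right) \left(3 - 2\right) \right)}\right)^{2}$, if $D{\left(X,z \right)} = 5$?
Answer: $\frac{528529}{484} \approx 1092.0$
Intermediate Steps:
$x{\left(C \right)} = 10 C$ ($x{\left(C \right)} = 5 \left(C + C\right) = 5 \cdot 2 C = 10 C$)
$M{\left(f,I \right)} = \frac{1}{4 + f + 10 I}$ ($M{\left(f,I \right)} = \frac{1}{\left(f - -4\right) + 10 I} = \frac{1}{\left(f + 4\right) + 10 I} = \frac{1}{\left(4 + f\right) + 10 I} = \frac{1}{4 + f + 10 I}$)
$\left(33 + M{\left(-2,\left(3 - 1\right) \left(3 - 2\right) \right)}\right)^{2} = \left(33 + \frac{1}{4 - 2 + 10 \left(3 - 1\right) \left(3 - 2\right)}\right)^{2} = \left(33 + \frac{1}{4 - 2 + 10 \cdot 2 \cdot 1}\right)^{2} = \left(33 + \frac{1}{4 - 2 + 10 \cdot 2}\right)^{2} = \left(33 + \frac{1}{4 - 2 + 20}\right)^{2} = \left(33 + \frac{1}{22}\right)^{2} = \left(\frac{727}{22}\right)^{2} = \frac{528529}{484}$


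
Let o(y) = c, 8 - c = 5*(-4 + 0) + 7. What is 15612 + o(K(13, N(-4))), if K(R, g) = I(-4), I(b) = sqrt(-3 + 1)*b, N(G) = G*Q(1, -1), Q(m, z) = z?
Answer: 15633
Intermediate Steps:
N(G) = -G (N(G) = G*(-1) = -G)
I(b) = I*b*sqrt(2) (I(b) = sqrt(-2)*b = (I*sqrt(2))*b = I*b*sqrt(2))
K(R, g) = -4*I*sqrt(2) (K(R, g) = I*(-4)*sqrt(2) = -4*I*sqrt(2))
c = 21 (c = 8 - (5*(-4 + 0) + 7) = 8 - (5*(-4) + 7) = 8 - (-20 + 7) = 8 - 1*(-13) = 8 + 13 = 21)
o(y) = 21
15612 + o(K(13, N(-4))) = 15612 + 21 = 15633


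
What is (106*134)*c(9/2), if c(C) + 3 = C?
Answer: 21306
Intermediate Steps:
c(C) = -3 + C
(106*134)*c(9/2) = (106*134)*(-3 + 9/2) = 14204*(-3 + 9*(½)) = 14204*(-3 + 9/2) = 14204*(3/2) = 21306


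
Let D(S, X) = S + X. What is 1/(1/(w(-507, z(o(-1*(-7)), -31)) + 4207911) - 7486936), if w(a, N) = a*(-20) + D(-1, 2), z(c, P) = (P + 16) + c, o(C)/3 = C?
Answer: -4218052/31580285368671 ≈ -1.3357e-7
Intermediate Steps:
o(C) = 3*C
z(c, P) = 16 + P + c (z(c, P) = (16 + P) + c = 16 + P + c)
w(a, N) = 1 - 20*a (w(a, N) = a*(-20) + (-1 + 2) = -20*a + 1 = 1 - 20*a)
1/(1/(w(-507, z(o(-1*(-7)), -31)) + 4207911) - 7486936) = 1/(1/((1 - 20*(-507)) + 4207911) - 7486936) = 1/(1/((1 + 10140) + 4207911) - 7486936) = 1/(1/(10141 + 4207911) - 7486936) = 1/(1/4218052 - 7486936) = 1/(-31580285368671/4218052) = -4218052/31580285368671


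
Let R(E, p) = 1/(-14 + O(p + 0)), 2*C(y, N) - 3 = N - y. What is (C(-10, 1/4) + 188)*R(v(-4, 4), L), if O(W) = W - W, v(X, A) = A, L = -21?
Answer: -1557/112 ≈ -13.902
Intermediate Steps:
O(W) = 0
C(y, N) = 3/2 + N/2 - y/2 (C(y, N) = 3/2 + (N - y)/2 = 3/2 + (N/2 - y/2) = 3/2 + N/2 - y/2)
R(E, p) = -1/14 (R(E, p) = 1/(-14 + 0) = 1/(-14) = -1/14)
(C(-10, 1/4) + 188)*R(v(-4, 4), L) = ((3/2 + (½)/4 - ½*(-10)) + 188)*(-1/14) = ((3/2 + (½)*(¼) + 5) + 188)*(-1/14) = ((3/2 + ⅛ + 5) + 188)*(-1/14) = (53/8 + 188)*(-1/14) = (1557/8)*(-1/14) = -1557/112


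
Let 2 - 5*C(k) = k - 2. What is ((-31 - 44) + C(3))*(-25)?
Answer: 1870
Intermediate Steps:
C(k) = ⅘ - k/5 (C(k) = ⅖ - (k - 2)/5 = ⅖ - (-2 + k)/5 = ⅖ + (⅖ - k/5) = ⅘ - k/5)
((-31 - 44) + C(3))*(-25) = ((-31 - 44) + (⅘ - ⅕*3))*(-25) = (-75 + (⅘ - ⅗))*(-25) = (-75 + ⅕)*(-25) = -374/5*(-25) = 1870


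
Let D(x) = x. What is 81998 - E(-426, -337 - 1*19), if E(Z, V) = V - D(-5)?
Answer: 82349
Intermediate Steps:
E(Z, V) = 5 + V (E(Z, V) = V - 1*(-5) = V + 5 = 5 + V)
81998 - E(-426, -337 - 1*19) = 81998 - (5 + (-337 - 1*19)) = 81998 - (5 + (-337 - 19)) = 81998 - (5 - 356) = 81998 - 1*(-351) = 81998 + 351 = 82349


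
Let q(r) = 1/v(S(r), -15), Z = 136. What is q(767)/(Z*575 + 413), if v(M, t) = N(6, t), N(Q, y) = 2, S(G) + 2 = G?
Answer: 1/157226 ≈ 6.3603e-6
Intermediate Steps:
S(G) = -2 + G
v(M, t) = 2
q(r) = 1/2
q(767)/(Z*575 + 413) = 1/(2*(136*575 + 413)) = 1/(2*(78200 + 413)) = (1/2)/78613 = (1/2)*(1/78613) = 1/157226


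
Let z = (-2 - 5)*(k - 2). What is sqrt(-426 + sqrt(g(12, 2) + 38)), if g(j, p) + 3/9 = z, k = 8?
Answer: sqrt(-3834 + 3*I*sqrt(39))/3 ≈ 0.050428 + 20.64*I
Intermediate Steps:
z = -42 (z = (-2 - 5)*(8 - 2) = -7*6 = -42)
g(j, p) = -127/3 (g(j, p) = -1/3 - 42 = -127/3)
sqrt(-426 + sqrt(g(12, 2) + 38)) = sqrt(-426 + sqrt(-127/3 + 38)) = sqrt(-426 + sqrt(-13/3)) = sqrt(-426 + I*sqrt(39)/3)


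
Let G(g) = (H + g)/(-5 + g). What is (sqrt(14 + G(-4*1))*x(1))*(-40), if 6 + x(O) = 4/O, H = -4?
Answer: 80*sqrt(134)/3 ≈ 308.69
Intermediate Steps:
x(O) = -6 + 4/O
G(g) = (-4 + g)/(-5 + g)
(sqrt(14 + G(-4*1))*x(1))*(-40) = (sqrt(14 + (-4 - 4*1)/(-5 - 4*1))*(-6 + 4/1))*(-40) = (sqrt(14 + (-4 - 4)/(-5 - 4))*(-6 + 4*1))*(-40) = (sqrt(14 - 8/(-9))*(-6 + 4))*(-40) = (sqrt(14 - 1/9*(-8))*(-2))*(-40) = (sqrt(14 + 8/9)*(-2))*(-40) = (sqrt(134/9)*(-2))*(-40) = ((sqrt(134)/3)*(-2))*(-40) = -2*sqrt(134)/3*(-40) = 80*sqrt(134)/3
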